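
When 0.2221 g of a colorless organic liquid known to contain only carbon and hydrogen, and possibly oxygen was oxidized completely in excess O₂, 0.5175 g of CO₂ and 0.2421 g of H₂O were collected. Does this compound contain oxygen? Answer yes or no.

mol C = 0.5175 g CO₂ ÷ 44.009 g/mol = 0.011759 mol
mol H = 2 × 0.2421 g H₂O ÷ 18.015 g/mol = 0.026878 mol
C and H account for only 0.16833 g of the 0.2221 g sample; the remaining 0.053771 g must be oxygen.

yes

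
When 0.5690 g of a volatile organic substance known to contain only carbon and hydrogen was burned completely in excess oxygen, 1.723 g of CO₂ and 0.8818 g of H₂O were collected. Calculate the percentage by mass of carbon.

mol C = 1.723 g CO₂ ÷ 44.009 g/mol = 0.039151 mol
mol H = 2 × 0.8818 g H₂O ÷ 18.015 g/mol = 0.097896 mol
mass % C = 0.47024 g ÷ 0.5690 g × 100%

82.64%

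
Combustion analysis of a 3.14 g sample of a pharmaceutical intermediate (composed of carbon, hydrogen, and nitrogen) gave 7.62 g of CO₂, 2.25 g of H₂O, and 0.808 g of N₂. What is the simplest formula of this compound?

mol C = 7.62 g CO₂ ÷ 44.009 g/mol = 0.1731 mol
mol H = 2 × 2.25 g H₂O ÷ 18.015 g/mol = 0.2498 mol
mol N = 2 × 0.808 g N₂ ÷ 28.014 g/mol = 0.05769 mol
Divide by the smallest (0.05769 mol): C 3.002, H 4.330, N 1.000
Multiplying each by 3 gives whole numbers: C 9.00, H 12.99, N 3.00

C9H13N3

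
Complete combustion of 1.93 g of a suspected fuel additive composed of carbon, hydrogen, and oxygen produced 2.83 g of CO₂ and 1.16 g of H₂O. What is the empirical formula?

CH2O

mol C = 2.83 g CO₂ ÷ 44.009 g/mol = 0.06431 mol
mol H = 2 × 1.16 g H₂O ÷ 18.015 g/mol = 0.1288 mol
mass O = 1.93 − (0.7724 + 0.1298) = 1.028 g → mol O = 1.028 ÷ 15.999 = 0.06424 mol
Divide by the smallest (0.06424 mol): C 1.001, H 2.005, O 1.000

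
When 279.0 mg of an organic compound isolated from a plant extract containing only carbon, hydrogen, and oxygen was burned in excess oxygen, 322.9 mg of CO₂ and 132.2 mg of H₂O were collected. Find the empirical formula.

mol C = 0.3229 g CO₂ ÷ 44.009 g/mol = 0.0073371 mol
mol H = 2 × 0.1322 g H₂O ÷ 18.015 g/mol = 0.014677 mol
mass O = 0.2790 − (0.088126 + 0.014794) = 0.17608 g → mol O = 0.17608 ÷ 15.999 = 0.011006 mol
Divide by the smallest (0.0073371 mol): C 1.000, H 2.000, O 1.500
Multiplying each by 2 gives whole numbers: C 2.00, H 4.00, O 3.00

C2H4O3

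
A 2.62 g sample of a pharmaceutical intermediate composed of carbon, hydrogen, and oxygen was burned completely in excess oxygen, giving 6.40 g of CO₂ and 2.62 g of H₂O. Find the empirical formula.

mol C = 6.40 g CO₂ ÷ 44.009 g/mol = 0.1454 mol
mol H = 2 × 2.62 g H₂O ÷ 18.015 g/mol = 0.2909 mol
mass O = 2.62 − (1.747 + 0.2932) = 0.5801 g → mol O = 0.5801 ÷ 15.999 = 0.03626 mol
Divide by the smallest (0.03626 mol): C 4.011, H 8.022, O 1.000

C4H8O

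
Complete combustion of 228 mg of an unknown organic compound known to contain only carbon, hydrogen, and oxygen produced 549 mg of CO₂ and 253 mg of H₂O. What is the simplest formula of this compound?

mol C = 0.549 g CO₂ ÷ 44.009 g/mol = 0.01247 mol
mol H = 2 × 0.253 g H₂O ÷ 18.015 g/mol = 0.02809 mol
mass O = 0.228 − (0.1498 + 0.02831) = 0.04985 g → mol O = 0.04985 ÷ 15.999 = 0.003116 mol
Divide by the smallest (0.003116 mol): C 4.003, H 9.014, O 1.000

C4H9O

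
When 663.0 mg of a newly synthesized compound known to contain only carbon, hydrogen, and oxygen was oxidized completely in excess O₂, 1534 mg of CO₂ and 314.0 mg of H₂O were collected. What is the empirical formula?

C8H8O3

mol C = 1.534 g CO₂ ÷ 44.009 g/mol = 0.034857 mol
mol H = 2 × 0.3140 g H₂O ÷ 18.015 g/mol = 0.034860 mol
mass O = 0.6630 − (0.41866 + 0.035139) = 0.20920 g → mol O = 0.20920 ÷ 15.999 = 0.013076 mol
Divide by the smallest (0.013076 mol): C 2.666, H 2.666, O 1.000
Multiplying each by 3 gives whole numbers: C 8.00, H 8.00, O 3.00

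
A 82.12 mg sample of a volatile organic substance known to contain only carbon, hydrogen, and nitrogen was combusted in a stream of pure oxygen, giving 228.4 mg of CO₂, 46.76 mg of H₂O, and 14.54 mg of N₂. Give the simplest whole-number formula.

mol C = 0.2284 g CO₂ ÷ 44.009 g/mol = 0.0051898 mol
mol H = 2 × 0.04676 g H₂O ÷ 18.015 g/mol = 0.0051912 mol
mol N = 2 × 0.01454 g N₂ ÷ 28.014 g/mol = 0.0010381 mol
Divide by the smallest (0.0010381 mol): C 5.000, H 5.001, N 1.000

C5H5N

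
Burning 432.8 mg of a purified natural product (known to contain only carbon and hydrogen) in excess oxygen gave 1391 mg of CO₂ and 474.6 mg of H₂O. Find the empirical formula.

mol C = 1.391 g CO₂ ÷ 44.009 g/mol = 0.031607 mol
mol H = 2 × 0.4746 g H₂O ÷ 18.015 g/mol = 0.052689 mol
Divide by the smallest (0.031607 mol): C 1.000, H 1.667
Multiplying each by 3 gives whole numbers: C 3.00, H 5.00

C3H5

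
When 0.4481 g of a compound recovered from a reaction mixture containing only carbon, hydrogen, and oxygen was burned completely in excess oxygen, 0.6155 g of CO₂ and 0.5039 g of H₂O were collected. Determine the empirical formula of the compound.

CH4O

mol C = 0.6155 g CO₂ ÷ 44.009 g/mol = 0.013986 mol
mol H = 2 × 0.5039 g H₂O ÷ 18.015 g/mol = 0.055942 mol
mass O = 0.4481 − (0.16798 + 0.056390) = 0.22373 g → mol O = 0.22373 ÷ 15.999 = 0.013984 mol
Divide by the smallest (0.013984 mol): C 1.000, H 4.001, O 1.000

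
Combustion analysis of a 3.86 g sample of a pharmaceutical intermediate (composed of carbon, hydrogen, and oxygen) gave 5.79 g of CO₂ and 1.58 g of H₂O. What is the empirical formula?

C3H4O3

mol C = 5.79 g CO₂ ÷ 44.009 g/mol = 0.1316 mol
mol H = 2 × 1.58 g H₂O ÷ 18.015 g/mol = 0.1754 mol
mass O = 3.86 − (1.580 + 0.1768) = 2.103 g → mol O = 2.103 ÷ 15.999 = 0.1314 mol
Divide by the smallest (0.1314 mol): C 1.001, H 1.334, O 1.000
Multiplying each by 3 gives whole numbers: C 3.00, H 4.00, O 3.00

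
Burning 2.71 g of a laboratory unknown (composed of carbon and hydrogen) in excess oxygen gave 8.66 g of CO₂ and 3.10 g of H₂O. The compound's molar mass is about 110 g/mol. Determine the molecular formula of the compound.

mol C = 8.66 g CO₂ ÷ 44.009 g/mol = 0.1968 mol
mol H = 2 × 3.10 g H₂O ÷ 18.015 g/mol = 0.3442 mol
Divide by the smallest (0.1968 mol): C 1.000, H 1.749
Multiplying each by 4 gives whole numbers: C 4.00, H 7.00
Empirical formula: C4H7
Empirical-formula mass = 55.10 g/mol; 110 ÷ 55.10 ≈ 2, so the molecular formula is C8H14.

C8H14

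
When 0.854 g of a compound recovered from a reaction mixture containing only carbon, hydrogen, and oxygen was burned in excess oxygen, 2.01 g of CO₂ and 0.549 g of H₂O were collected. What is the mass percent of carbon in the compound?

64.2%

mol C = 2.01 g CO₂ ÷ 44.009 g/mol = 0.04567 mol
mol H = 2 × 0.549 g H₂O ÷ 18.015 g/mol = 0.06095 mol
mass O = 0.854 − (0.5486 + 0.06144) = 0.2440 g → mol O = 0.2440 ÷ 15.999 = 0.01525 mol
mass % C = 0.5486 g ÷ 0.854 g × 100%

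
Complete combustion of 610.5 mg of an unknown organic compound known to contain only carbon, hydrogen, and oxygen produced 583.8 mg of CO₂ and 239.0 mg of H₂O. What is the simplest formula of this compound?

CH2O2

mol C = 0.5838 g CO₂ ÷ 44.009 g/mol = 0.013265 mol
mol H = 2 × 0.2390 g H₂O ÷ 18.015 g/mol = 0.026533 mol
mass O = 0.6105 − (0.15933 + 0.026746) = 0.42442 g → mol O = 0.42442 ÷ 15.999 = 0.026528 mol
Divide by the smallest (0.013265 mol): C 1.000, H 2.000, O 2.000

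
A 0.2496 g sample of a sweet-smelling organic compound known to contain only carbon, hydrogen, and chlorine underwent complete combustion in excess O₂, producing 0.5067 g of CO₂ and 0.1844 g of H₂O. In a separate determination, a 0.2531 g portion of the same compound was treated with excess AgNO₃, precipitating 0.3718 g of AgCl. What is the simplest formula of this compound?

C9H16Cl2

mol C = 0.5067 g CO₂ ÷ 44.009 g/mol = 0.011514 mol
mol H = 2 × 0.1844 g H₂O ÷ 18.015 g/mol = 0.020472 mol
From the AgCl data: mol Cl per gram of compound = (0.3718 ÷ 143.318) ÷ 0.2531 = 0.010250 mol/g, so in the 0.2496 g combustion sample mol Cl = 0.0025584 mol
Divide by the smallest (0.0025584 mol): C 4.500, H 8.002, Cl 1.000
Multiplying each by 2 gives whole numbers: C 9.00, H 16.00, Cl 2.00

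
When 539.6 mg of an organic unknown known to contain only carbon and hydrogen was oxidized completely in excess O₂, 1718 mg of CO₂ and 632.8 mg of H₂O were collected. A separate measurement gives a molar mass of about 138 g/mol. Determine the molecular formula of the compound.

mol C = 1.718 g CO₂ ÷ 44.009 g/mol = 0.039037 mol
mol H = 2 × 0.6328 g H₂O ÷ 18.015 g/mol = 0.070253 mol
Divide by the smallest (0.039037 mol): C 1.000, H 1.800
Multiplying each by 5 gives whole numbers: C 5.00, H 9.00
Empirical formula: C5H9
Empirical-formula mass = 69.13 g/mol; 138 ÷ 69.13 ≈ 2, so the molecular formula is C10H18.

C10H18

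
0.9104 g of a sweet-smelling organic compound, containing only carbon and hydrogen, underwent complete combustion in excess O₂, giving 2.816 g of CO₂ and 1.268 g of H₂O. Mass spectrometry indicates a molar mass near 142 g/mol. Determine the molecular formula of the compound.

C10H22

mol C = 2.816 g CO₂ ÷ 44.009 g/mol = 0.063987 mol
mol H = 2 × 1.268 g H₂O ÷ 18.015 g/mol = 0.14077 mol
Divide by the smallest (0.063987 mol): C 1.000, H 2.200
Multiplying each by 5 gives whole numbers: C 5.00, H 11.00
Empirical formula: C5H11
Empirical-formula mass = 71.14 g/mol; 142 ÷ 71.14 ≈ 2, so the molecular formula is C10H22.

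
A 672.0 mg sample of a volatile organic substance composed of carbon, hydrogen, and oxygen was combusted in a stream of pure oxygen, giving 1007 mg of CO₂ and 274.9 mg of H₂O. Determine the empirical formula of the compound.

mol C = 1.007 g CO₂ ÷ 44.009 g/mol = 0.022882 mol
mol H = 2 × 0.2749 g H₂O ÷ 18.015 g/mol = 0.030519 mol
mass O = 0.6720 − (0.27483 + 0.030763) = 0.36640 g → mol O = 0.36640 ÷ 15.999 = 0.022902 mol
Divide by the smallest (0.022882 mol): C 1.000, H 1.334, O 1.001
Multiplying each by 3 gives whole numbers: C 3.00, H 4.00, O 3.00

C3H4O3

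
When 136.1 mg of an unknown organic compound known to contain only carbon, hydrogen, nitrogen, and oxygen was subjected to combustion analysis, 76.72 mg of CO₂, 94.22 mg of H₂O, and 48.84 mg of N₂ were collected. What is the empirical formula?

CH6N2O2

mol C = 0.07672 g CO₂ ÷ 44.009 g/mol = 0.0017433 mol
mol H = 2 × 0.09422 g H₂O ÷ 18.015 g/mol = 0.010460 mol
mol N = 2 × 0.04884 g N₂ ÷ 28.014 g/mol = 0.0034868 mol
mass O = 0.1361 − (0.020939 + 0.010544 + 0.048840) = 0.055778 g → mol O = 0.055778 ÷ 15.999 = 0.0034863 mol
Divide by the smallest (0.0017433 mol): C 1.000, H 6.000, N 2.000, O 2.000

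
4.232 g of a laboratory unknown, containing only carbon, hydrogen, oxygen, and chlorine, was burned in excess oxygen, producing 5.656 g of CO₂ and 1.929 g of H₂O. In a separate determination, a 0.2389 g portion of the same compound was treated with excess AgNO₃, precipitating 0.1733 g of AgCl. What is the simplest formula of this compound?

C6H10ClO5

mol C = 5.656 g CO₂ ÷ 44.009 g/mol = 0.12852 mol
mol H = 2 × 1.929 g H₂O ÷ 18.015 g/mol = 0.21415 mol
From the AgCl data: mol Cl per gram of compound = (0.1733 ÷ 143.318) ÷ 0.2389 = 0.0050615 mol/g, so in the 4.232 g combustion sample mol Cl = 0.021420 mol
mass O = 4.232 − (1.5436 + 0.21587 + 0.75935) = 1.7131 g → mol O = 1.7131 ÷ 15.999 = 0.10708 mol
Divide by the smallest (0.021420 mol): C 6.000, H 9.998, Cl 1.000, O 4.999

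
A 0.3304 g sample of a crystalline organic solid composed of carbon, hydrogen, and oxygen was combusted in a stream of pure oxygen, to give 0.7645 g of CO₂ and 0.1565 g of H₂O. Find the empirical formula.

C8H8O3

mol C = 0.7645 g CO₂ ÷ 44.009 g/mol = 0.017371 mol
mol H = 2 × 0.1565 g H₂O ÷ 18.015 g/mol = 0.017374 mol
mass O = 0.3304 − (0.20865 + 0.017513) = 0.10424 g → mol O = 0.10424 ÷ 15.999 = 0.0065153 mol
Divide by the smallest (0.0065153 mol): C 2.666, H 2.667, O 1.000
Multiplying each by 3 gives whole numbers: C 8.00, H 8.00, O 3.00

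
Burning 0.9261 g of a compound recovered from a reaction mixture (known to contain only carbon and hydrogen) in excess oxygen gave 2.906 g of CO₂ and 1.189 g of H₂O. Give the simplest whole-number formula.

mol C = 2.906 g CO₂ ÷ 44.009 g/mol = 0.066032 mol
mol H = 2 × 1.189 g H₂O ÷ 18.015 g/mol = 0.13200 mol
Divide by the smallest (0.066032 mol): C 1.000, H 1.999

CH2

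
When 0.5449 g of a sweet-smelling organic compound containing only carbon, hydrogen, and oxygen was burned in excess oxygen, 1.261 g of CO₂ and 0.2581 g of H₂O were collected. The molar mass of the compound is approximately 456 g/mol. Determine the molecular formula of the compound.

C24H24O9

mol C = 1.261 g CO₂ ÷ 44.009 g/mol = 0.028653 mol
mol H = 2 × 0.2581 g H₂O ÷ 18.015 g/mol = 0.028654 mol
mass O = 0.5449 − (0.34415 + 0.028883) = 0.17186 g → mol O = 0.17186 ÷ 15.999 = 0.010742 mol
Divide by the smallest (0.010742 mol): C 2.667, H 2.667, O 1.000
Multiplying each by 3 gives whole numbers: C 8.00, H 8.00, O 3.00
Empirical formula: C8H8O3
Empirical-formula mass = 152.15 g/mol; 456 ÷ 152.15 ≈ 3, so the molecular formula is C24H24O9.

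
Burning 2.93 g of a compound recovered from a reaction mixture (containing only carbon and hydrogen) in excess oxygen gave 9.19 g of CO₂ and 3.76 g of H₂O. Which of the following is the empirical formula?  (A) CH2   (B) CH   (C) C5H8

mol C = 9.19 g CO₂ ÷ 44.009 g/mol = 0.2088 mol
mol H = 2 × 3.76 g H₂O ÷ 18.015 g/mol = 0.4174 mol
Divide by the smallest (0.2088 mol): C 1.000, H 1.999

(A) CH2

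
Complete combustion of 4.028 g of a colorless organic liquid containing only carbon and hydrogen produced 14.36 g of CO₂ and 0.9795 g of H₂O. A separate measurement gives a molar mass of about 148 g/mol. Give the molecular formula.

mol C = 14.36 g CO₂ ÷ 44.009 g/mol = 0.32630 mol
mol H = 2 × 0.9795 g H₂O ÷ 18.015 g/mol = 0.10874 mol
Divide by the smallest (0.10874 mol): C 3.001, H 1.000
Empirical formula: C3H
Empirical-formula mass = 37.04 g/mol; 148 ÷ 37.04 ≈ 4, so the molecular formula is C12H4.

C12H4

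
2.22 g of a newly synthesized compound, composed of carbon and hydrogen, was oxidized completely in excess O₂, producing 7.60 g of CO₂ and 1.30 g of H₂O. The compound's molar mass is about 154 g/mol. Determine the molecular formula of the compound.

C12H10

mol C = 7.60 g CO₂ ÷ 44.009 g/mol = 0.1727 mol
mol H = 2 × 1.30 g H₂O ÷ 18.015 g/mol = 0.1443 mol
Divide by the smallest (0.1443 mol): C 1.197, H 1.000
Multiplying each by 5 gives whole numbers: C 5.98, H 5.00
Empirical formula: C6H5
Empirical-formula mass = 77.11 g/mol; 154 ÷ 77.11 ≈ 2, so the molecular formula is C12H10.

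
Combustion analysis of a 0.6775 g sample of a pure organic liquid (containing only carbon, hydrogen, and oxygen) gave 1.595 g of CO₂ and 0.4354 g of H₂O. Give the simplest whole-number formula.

mol C = 1.595 g CO₂ ÷ 44.009 g/mol = 0.036243 mol
mol H = 2 × 0.4354 g H₂O ÷ 18.015 g/mol = 0.048337 mol
mass O = 0.6775 − (0.43531 + 0.048724) = 0.19347 g → mol O = 0.19347 ÷ 15.999 = 0.012092 mol
Divide by the smallest (0.012092 mol): C 2.997, H 3.997, O 1.000

C3H4O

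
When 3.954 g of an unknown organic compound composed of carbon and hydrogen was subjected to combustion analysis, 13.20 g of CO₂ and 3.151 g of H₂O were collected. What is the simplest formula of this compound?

C6H7

mol C = 13.20 g CO₂ ÷ 44.009 g/mol = 0.29994 mol
mol H = 2 × 3.151 g H₂O ÷ 18.015 g/mol = 0.34982 mol
Divide by the smallest (0.29994 mol): C 1.000, H 1.166
Multiplying each by 6 gives whole numbers: C 6.00, H 7.00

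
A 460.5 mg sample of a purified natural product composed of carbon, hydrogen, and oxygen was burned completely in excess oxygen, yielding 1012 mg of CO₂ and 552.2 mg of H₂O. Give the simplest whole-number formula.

C3H8O

mol C = 1.012 g CO₂ ÷ 44.009 g/mol = 0.022995 mol
mol H = 2 × 0.5522 g H₂O ÷ 18.015 g/mol = 0.061304 mol
mass O = 0.4605 − (0.27620 + 0.061795) = 0.12251 g → mol O = 0.12251 ÷ 15.999 = 0.0076573 mol
Divide by the smallest (0.0076573 mol): C 3.003, H 8.006, O 1.000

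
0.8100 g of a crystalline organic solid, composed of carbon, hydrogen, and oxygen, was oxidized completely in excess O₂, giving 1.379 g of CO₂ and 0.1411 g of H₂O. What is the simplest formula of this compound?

mol C = 1.379 g CO₂ ÷ 44.009 g/mol = 0.031334 mol
mol H = 2 × 0.1411 g H₂O ÷ 18.015 g/mol = 0.015665 mol
mass O = 0.8100 − (0.37636 + 0.015790) = 0.41785 g → mol O = 0.41785 ÷ 15.999 = 0.026117 mol
Divide by the smallest (0.015665 mol): C 2.000, H 1.000, O 1.667
Multiplying each by 3 gives whole numbers: C 6.00, H 3.00, O 5.00

C6H3O5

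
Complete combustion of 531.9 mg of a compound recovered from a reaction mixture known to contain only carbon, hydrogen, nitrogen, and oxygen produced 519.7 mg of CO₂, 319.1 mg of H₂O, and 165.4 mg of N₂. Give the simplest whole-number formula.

mol C = 0.5197 g CO₂ ÷ 44.009 g/mol = 0.011809 mol
mol H = 2 × 0.3191 g H₂O ÷ 18.015 g/mol = 0.035426 mol
mol N = 2 × 0.1654 g N₂ ÷ 28.014 g/mol = 0.011808 mol
mass O = 0.5319 − (0.14184 + 0.035709 + 0.16540) = 0.18895 g → mol O = 0.18895 ÷ 15.999 = 0.011810 mol
Divide by the smallest (0.011808 mol): C 1.000, H 3.000, N 1.000, O 1.000

CH3NO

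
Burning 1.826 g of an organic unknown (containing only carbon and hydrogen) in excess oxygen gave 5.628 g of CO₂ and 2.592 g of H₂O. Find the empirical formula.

mol C = 5.628 g CO₂ ÷ 44.009 g/mol = 0.12788 mol
mol H = 2 × 2.592 g H₂O ÷ 18.015 g/mol = 0.28776 mol
Divide by the smallest (0.12788 mol): C 1.000, H 2.250
Multiplying each by 4 gives whole numbers: C 4.00, H 9.00

C4H9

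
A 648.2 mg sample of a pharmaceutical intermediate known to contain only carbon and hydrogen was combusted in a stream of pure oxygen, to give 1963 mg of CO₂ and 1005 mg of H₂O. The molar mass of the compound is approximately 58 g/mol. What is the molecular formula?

mol C = 1.963 g CO₂ ÷ 44.009 g/mol = 0.044605 mol
mol H = 2 × 1.005 g H₂O ÷ 18.015 g/mol = 0.11157 mol
Divide by the smallest (0.044605 mol): C 1.000, H 2.501
Multiplying each by 2 gives whole numbers: C 2.00, H 5.00
Empirical formula: C2H5
Empirical-formula mass = 29.06 g/mol; 58 ÷ 29.06 ≈ 2, so the molecular formula is C4H10.

C4H10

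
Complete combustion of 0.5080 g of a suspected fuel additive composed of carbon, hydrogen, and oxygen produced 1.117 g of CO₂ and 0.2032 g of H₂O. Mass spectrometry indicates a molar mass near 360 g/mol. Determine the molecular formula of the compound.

C18H16O8

mol C = 1.117 g CO₂ ÷ 44.009 g/mol = 0.025381 mol
mol H = 2 × 0.2032 g H₂O ÷ 18.015 g/mol = 0.022559 mol
mass O = 0.5080 − (0.30485 + 0.022739) = 0.18041 g → mol O = 0.18041 ÷ 15.999 = 0.011276 mol
Divide by the smallest (0.011276 mol): C 2.251, H 2.001, O 1.000
Multiplying each by 4 gives whole numbers: C 9.00, H 8.00, O 4.00
Empirical formula: C9H8O4
Empirical-formula mass = 180.16 g/mol; 360 ÷ 180.16 ≈ 2, so the molecular formula is C18H16O8.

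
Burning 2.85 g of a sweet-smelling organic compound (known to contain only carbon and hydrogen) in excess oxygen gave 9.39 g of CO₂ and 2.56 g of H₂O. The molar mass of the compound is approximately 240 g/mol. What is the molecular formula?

mol C = 9.39 g CO₂ ÷ 44.009 g/mol = 0.2134 mol
mol H = 2 × 2.56 g H₂O ÷ 18.015 g/mol = 0.2842 mol
Divide by the smallest (0.2134 mol): C 1.000, H 1.332
Multiplying each by 3 gives whole numbers: C 3.00, H 4.00
Empirical formula: C3H4
Empirical-formula mass = 40.06 g/mol; 240 ÷ 40.06 ≈ 6, so the molecular formula is C18H24.

C18H24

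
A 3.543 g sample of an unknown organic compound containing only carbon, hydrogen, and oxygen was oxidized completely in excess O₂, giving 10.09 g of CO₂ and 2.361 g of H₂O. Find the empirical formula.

mol C = 10.09 g CO₂ ÷ 44.009 g/mol = 0.22927 mol
mol H = 2 × 2.361 g H₂O ÷ 18.015 g/mol = 0.26211 mol
mass O = 3.543 − (2.7538 + 0.26421) = 0.52501 g → mol O = 0.52501 ÷ 15.999 = 0.032815 mol
Divide by the smallest (0.032815 mol): C 6.987, H 7.988, O 1.000

C7H8O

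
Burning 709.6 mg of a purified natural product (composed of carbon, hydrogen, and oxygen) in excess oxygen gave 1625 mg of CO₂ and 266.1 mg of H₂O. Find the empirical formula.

mol C = 1.625 g CO₂ ÷ 44.009 g/mol = 0.036924 mol
mol H = 2 × 0.2661 g H₂O ÷ 18.015 g/mol = 0.029542 mol
mass O = 0.7096 − (0.44350 + 0.029778) = 0.23632 g → mol O = 0.23632 ÷ 15.999 = 0.014771 mol
Divide by the smallest (0.014771 mol): C 2.500, H 2.000, O 1.000
Multiplying each by 2 gives whole numbers: C 5.00, H 4.00, O 2.00

C5H4O2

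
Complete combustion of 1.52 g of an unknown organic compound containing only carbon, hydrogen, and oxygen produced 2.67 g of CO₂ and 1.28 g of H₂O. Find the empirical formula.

C3H7O2

mol C = 2.67 g CO₂ ÷ 44.009 g/mol = 0.06067 mol
mol H = 2 × 1.28 g H₂O ÷ 18.015 g/mol = 0.1421 mol
mass O = 1.52 − (0.7287 + 0.1432) = 0.6481 g → mol O = 0.6481 ÷ 15.999 = 0.04051 mol
Divide by the smallest (0.04051 mol): C 1.498, H 3.508, O 1.000
Multiplying each by 2 gives whole numbers: C 3.00, H 7.02, O 2.00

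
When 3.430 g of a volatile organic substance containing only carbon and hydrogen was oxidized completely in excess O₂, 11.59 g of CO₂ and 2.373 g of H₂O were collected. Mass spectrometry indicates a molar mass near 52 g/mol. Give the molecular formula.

C4H4

mol C = 11.59 g CO₂ ÷ 44.009 g/mol = 0.26336 mol
mol H = 2 × 2.373 g H₂O ÷ 18.015 g/mol = 0.26345 mol
Divide by the smallest (0.26336 mol): C 1.000, H 1.000
Empirical formula: CH
Empirical-formula mass = 13.02 g/mol; 52 ÷ 13.02 ≈ 4, so the molecular formula is C4H4.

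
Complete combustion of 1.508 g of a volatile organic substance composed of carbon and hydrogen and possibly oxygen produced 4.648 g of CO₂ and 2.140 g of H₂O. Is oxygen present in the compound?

mol C = 4.648 g CO₂ ÷ 44.009 g/mol = 0.10561 mol
mol H = 2 × 2.140 g H₂O ÷ 18.015 g/mol = 0.23758 mol
C and H together account for 1.5080 g — essentially the entire 1.508 g sample — so the compound contains no oxygen.

no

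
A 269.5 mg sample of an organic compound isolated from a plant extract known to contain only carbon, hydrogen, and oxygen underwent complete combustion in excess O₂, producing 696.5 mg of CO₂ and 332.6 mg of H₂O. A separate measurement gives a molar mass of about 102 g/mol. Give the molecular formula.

C6H14O

mol C = 0.6965 g CO₂ ÷ 44.009 g/mol = 0.015826 mol
mol H = 2 × 0.3326 g H₂O ÷ 18.015 g/mol = 0.036925 mol
mass O = 0.2695 − (0.19009 + 0.037220) = 0.042190 g → mol O = 0.042190 ÷ 15.999 = 0.0026370 mol
Divide by the smallest (0.0026370 mol): C 6.002, H 14.002, O 1.000
Empirical formula: C6H14O
Empirical-formula mass = 102.18 g/mol; 102 ÷ 102.18 ≈ 1, so the molecular formula is C6H14O.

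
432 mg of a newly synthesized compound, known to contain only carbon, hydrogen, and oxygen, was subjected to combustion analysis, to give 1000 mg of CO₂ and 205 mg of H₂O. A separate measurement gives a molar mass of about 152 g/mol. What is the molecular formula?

C8H8O3

mol C = 1.00 g CO₂ ÷ 44.009 g/mol = 0.02272 mol
mol H = 2 × 0.205 g H₂O ÷ 18.015 g/mol = 0.02276 mol
mass O = 0.432 − (0.2729 + 0.02294) = 0.1361 g → mol O = 0.1361 ÷ 15.999 = 0.008509 mol
Divide by the smallest (0.008509 mol): C 2.670, H 2.675, O 1.000
Multiplying each by 3 gives whole numbers: C 8.01, H 8.02, O 3.00
Empirical formula: C8H8O3
Empirical-formula mass = 152.15 g/mol; 152 ÷ 152.15 ≈ 1, so the molecular formula is C8H8O3.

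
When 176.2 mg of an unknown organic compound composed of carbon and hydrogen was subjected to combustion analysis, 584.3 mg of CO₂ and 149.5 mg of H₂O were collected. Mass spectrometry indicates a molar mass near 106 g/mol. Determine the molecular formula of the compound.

mol C = 0.5843 g CO₂ ÷ 44.009 g/mol = 0.013277 mol
mol H = 2 × 0.1495 g H₂O ÷ 18.015 g/mol = 0.016597 mol
Divide by the smallest (0.013277 mol): C 1.000, H 1.250
Multiplying each by 4 gives whole numbers: C 4.00, H 5.00
Empirical formula: C4H5
Empirical-formula mass = 53.08 g/mol; 106 ÷ 53.08 ≈ 2, so the molecular formula is C8H10.

C8H10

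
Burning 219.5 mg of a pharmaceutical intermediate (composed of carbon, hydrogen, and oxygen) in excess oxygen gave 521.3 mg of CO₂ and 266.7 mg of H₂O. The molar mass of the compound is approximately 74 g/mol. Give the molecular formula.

C4H10O

mol C = 0.5213 g CO₂ ÷ 44.009 g/mol = 0.011845 mol
mol H = 2 × 0.2667 g H₂O ÷ 18.015 g/mol = 0.029609 mol
mass O = 0.2195 − (0.14227 + 0.029846) = 0.047381 g → mol O = 0.047381 ÷ 15.999 = 0.0029615 mol
Divide by the smallest (0.0029615 mol): C 4.000, H 9.998, O 1.000
Empirical formula: C4H10O
Empirical-formula mass = 74.12 g/mol; 74 ÷ 74.12 ≈ 1, so the molecular formula is C4H10O.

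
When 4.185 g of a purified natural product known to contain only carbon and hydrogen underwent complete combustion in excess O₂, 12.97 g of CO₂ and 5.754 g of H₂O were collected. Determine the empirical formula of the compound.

mol C = 12.97 g CO₂ ÷ 44.009 g/mol = 0.29471 mol
mol H = 2 × 5.754 g H₂O ÷ 18.015 g/mol = 0.63880 mol
Divide by the smallest (0.29471 mol): C 1.000, H 2.168
Multiplying each by 6 gives whole numbers: C 6.00, H 13.01

C6H13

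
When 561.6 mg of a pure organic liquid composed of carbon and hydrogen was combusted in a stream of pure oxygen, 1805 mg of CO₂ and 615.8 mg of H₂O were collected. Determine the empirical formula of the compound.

C3H5

mol C = 1.805 g CO₂ ÷ 44.009 g/mol = 0.041014 mol
mol H = 2 × 0.6158 g H₂O ÷ 18.015 g/mol = 0.068365 mol
Divide by the smallest (0.041014 mol): C 1.000, H 1.667
Multiplying each by 3 gives whole numbers: C 3.00, H 5.00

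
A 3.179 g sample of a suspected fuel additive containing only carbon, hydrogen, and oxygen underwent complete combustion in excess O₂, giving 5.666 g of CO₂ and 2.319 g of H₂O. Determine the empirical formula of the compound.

mol C = 5.666 g CO₂ ÷ 44.009 g/mol = 0.12875 mol
mol H = 2 × 2.319 g H₂O ÷ 18.015 g/mol = 0.25745 mol
mass O = 3.179 − (1.5464 + 0.25951) = 1.3731 g → mol O = 1.3731 ÷ 15.999 = 0.085825 mol
Divide by the smallest (0.085825 mol): C 1.500, H 3.000, O 1.000
Multiplying each by 2 gives whole numbers: C 3.00, H 6.00, O 2.00

C3H6O2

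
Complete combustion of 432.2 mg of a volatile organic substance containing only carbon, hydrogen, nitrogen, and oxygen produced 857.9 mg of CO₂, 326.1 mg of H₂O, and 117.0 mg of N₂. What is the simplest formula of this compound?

C7H13N3O

mol C = 0.8579 g CO₂ ÷ 44.009 g/mol = 0.019494 mol
mol H = 2 × 0.3261 g H₂O ÷ 18.015 g/mol = 0.036203 mol
mol N = 2 × 0.1170 g N₂ ÷ 28.014 g/mol = 0.0083530 mol
mass O = 0.4322 − (0.23414 + 0.036493 + 0.11700) = 0.044568 g → mol O = 0.044568 ÷ 15.999 = 0.0027857 mol
Divide by the smallest (0.0027857 mol): C 6.998, H 12.996, N 2.999, O 1.000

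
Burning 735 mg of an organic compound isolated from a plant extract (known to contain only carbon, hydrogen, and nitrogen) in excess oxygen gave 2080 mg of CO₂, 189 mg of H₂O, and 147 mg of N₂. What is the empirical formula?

mol C = 2.08 g CO₂ ÷ 44.009 g/mol = 0.04726 mol
mol H = 2 × 0.189 g H₂O ÷ 18.015 g/mol = 0.02098 mol
mol N = 2 × 0.147 g N₂ ÷ 28.014 g/mol = 0.01049 mol
Divide by the smallest (0.01049 mol): C 4.503, H 1.999, N 1.000
Multiplying each by 2 gives whole numbers: C 9.01, H 4.00, N 2.00

C9H4N2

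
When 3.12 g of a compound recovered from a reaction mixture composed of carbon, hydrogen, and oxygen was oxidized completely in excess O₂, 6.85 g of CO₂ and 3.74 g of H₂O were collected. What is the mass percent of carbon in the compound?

59.9%

mol C = 6.85 g CO₂ ÷ 44.009 g/mol = 0.1556 mol
mol H = 2 × 3.74 g H₂O ÷ 18.015 g/mol = 0.4152 mol
mass O = 3.12 − (1.870 + 0.4185) = 0.8320 g → mol O = 0.8320 ÷ 15.999 = 0.05200 mol
mass % C = 1.870 g ÷ 3.12 g × 100%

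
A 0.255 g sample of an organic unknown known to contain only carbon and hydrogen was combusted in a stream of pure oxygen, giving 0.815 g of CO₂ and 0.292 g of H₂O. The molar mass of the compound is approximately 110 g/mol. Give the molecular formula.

mol C = 0.815 g CO₂ ÷ 44.009 g/mol = 0.01852 mol
mol H = 2 × 0.292 g H₂O ÷ 18.015 g/mol = 0.03242 mol
Divide by the smallest (0.01852 mol): C 1.000, H 1.751
Multiplying each by 4 gives whole numbers: C 4.00, H 7.00
Empirical formula: C4H7
Empirical-formula mass = 55.10 g/mol; 110 ÷ 55.10 ≈ 2, so the molecular formula is C8H14.

C8H14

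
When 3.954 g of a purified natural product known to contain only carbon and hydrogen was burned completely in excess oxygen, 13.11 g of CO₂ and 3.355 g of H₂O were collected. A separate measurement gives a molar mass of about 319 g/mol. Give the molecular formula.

C24H30

mol C = 13.11 g CO₂ ÷ 44.009 g/mol = 0.29789 mol
mol H = 2 × 3.355 g H₂O ÷ 18.015 g/mol = 0.37247 mol
Divide by the smallest (0.29789 mol): C 1.000, H 1.250
Multiplying each by 4 gives whole numbers: C 4.00, H 5.00
Empirical formula: C4H5
Empirical-formula mass = 53.08 g/mol; 319 ÷ 53.08 ≈ 6, so the molecular formula is C24H30.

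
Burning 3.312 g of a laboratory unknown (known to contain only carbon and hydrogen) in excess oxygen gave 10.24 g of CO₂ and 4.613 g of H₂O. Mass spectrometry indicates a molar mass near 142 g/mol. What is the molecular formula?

C10H22

mol C = 10.24 g CO₂ ÷ 44.009 g/mol = 0.23268 mol
mol H = 2 × 4.613 g H₂O ÷ 18.015 g/mol = 0.51213 mol
Divide by the smallest (0.23268 mol): C 1.000, H 2.201
Multiplying each by 5 gives whole numbers: C 5.00, H 11.01
Empirical formula: C5H11
Empirical-formula mass = 71.14 g/mol; 142 ÷ 71.14 ≈ 2, so the molecular formula is C10H22.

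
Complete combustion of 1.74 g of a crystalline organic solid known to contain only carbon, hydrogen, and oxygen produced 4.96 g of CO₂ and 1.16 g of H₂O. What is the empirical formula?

C7H8O

mol C = 4.96 g CO₂ ÷ 44.009 g/mol = 0.1127 mol
mol H = 2 × 1.16 g H₂O ÷ 18.015 g/mol = 0.1288 mol
mass O = 1.74 − (1.354 + 0.1298) = 0.2565 g → mol O = 0.2565 ÷ 15.999 = 0.01603 mol
Divide by the smallest (0.01603 mol): C 7.030, H 8.033, O 1.000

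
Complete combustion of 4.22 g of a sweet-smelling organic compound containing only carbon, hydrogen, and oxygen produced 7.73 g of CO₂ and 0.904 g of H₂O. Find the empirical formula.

mol C = 7.73 g CO₂ ÷ 44.009 g/mol = 0.1756 mol
mol H = 2 × 0.904 g H₂O ÷ 18.015 g/mol = 0.1004 mol
mass O = 4.22 − (2.110 + 0.1012) = 2.009 g → mol O = 2.009 ÷ 15.999 = 0.1256 mol
Divide by the smallest (0.1004 mol): C 1.750, H 1.000, O 1.251
Multiplying each by 4 gives whole numbers: C 7.00, H 4.00, O 5.01

C7H4O5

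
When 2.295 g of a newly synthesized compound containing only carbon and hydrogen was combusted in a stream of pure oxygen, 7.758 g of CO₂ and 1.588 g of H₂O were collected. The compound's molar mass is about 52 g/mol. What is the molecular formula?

mol C = 7.758 g CO₂ ÷ 44.009 g/mol = 0.17628 mol
mol H = 2 × 1.588 g H₂O ÷ 18.015 g/mol = 0.17630 mol
Divide by the smallest (0.17628 mol): C 1.000, H 1.000
Empirical formula: CH
Empirical-formula mass = 13.02 g/mol; 52 ÷ 13.02 ≈ 4, so the molecular formula is C4H4.

C4H4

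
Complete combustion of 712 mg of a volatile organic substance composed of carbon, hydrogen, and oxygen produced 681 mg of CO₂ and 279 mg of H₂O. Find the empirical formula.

mol C = 0.681 g CO₂ ÷ 44.009 g/mol = 0.01547 mol
mol H = 2 × 0.279 g H₂O ÷ 18.015 g/mol = 0.03097 mol
mass O = 0.712 − (0.1859 + 0.03122) = 0.4949 g → mol O = 0.4949 ÷ 15.999 = 0.03093 mol
Divide by the smallest (0.01547 mol): C 1.000, H 2.002, O 1.999

CH2O2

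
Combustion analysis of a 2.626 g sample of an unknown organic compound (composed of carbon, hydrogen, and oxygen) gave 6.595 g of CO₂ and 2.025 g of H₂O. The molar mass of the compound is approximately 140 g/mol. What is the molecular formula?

C8H12O2

mol C = 6.595 g CO₂ ÷ 44.009 g/mol = 0.14986 mol
mol H = 2 × 2.025 g H₂O ÷ 18.015 g/mol = 0.22481 mol
mass O = 2.626 − (1.7999 + 0.22661) = 0.59947 g → mol O = 0.59947 ÷ 15.999 = 0.037469 mol
Divide by the smallest (0.037469 mol): C 3.999, H 6.000, O 1.000
Empirical formula: C4H6O
Empirical-formula mass = 70.09 g/mol; 140 ÷ 70.09 ≈ 2, so the molecular formula is C8H12O2.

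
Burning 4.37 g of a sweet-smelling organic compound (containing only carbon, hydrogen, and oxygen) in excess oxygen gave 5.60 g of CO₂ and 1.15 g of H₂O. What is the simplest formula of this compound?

C3H3O4

mol C = 5.60 g CO₂ ÷ 44.009 g/mol = 0.1272 mol
mol H = 2 × 1.15 g H₂O ÷ 18.015 g/mol = 0.1277 mol
mass O = 4.37 − (1.528 + 0.1287) = 2.713 g → mol O = 2.713 ÷ 15.999 = 0.1696 mol
Divide by the smallest (0.1272 mol): C 1.000, H 1.003, O 1.333
Multiplying each by 3 gives whole numbers: C 3.00, H 3.01, O 4.00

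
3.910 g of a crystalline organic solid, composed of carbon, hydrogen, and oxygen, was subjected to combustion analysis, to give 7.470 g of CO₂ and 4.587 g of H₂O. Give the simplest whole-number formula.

mol C = 7.470 g CO₂ ÷ 44.009 g/mol = 0.16974 mol
mol H = 2 × 4.587 g H₂O ÷ 18.015 g/mol = 0.50924 mol
mass O = 3.910 − (2.0387 + 0.51332) = 1.3580 g → mol O = 1.3580 ÷ 15.999 = 0.084878 mol
Divide by the smallest (0.084878 mol): C 2.000, H 6.000, O 1.000

C2H6O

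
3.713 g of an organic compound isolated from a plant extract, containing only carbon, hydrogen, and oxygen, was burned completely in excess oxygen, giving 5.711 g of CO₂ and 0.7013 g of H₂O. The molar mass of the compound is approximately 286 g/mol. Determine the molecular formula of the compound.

C10H6O10

mol C = 5.711 g CO₂ ÷ 44.009 g/mol = 0.12977 mol
mol H = 2 × 0.7013 g H₂O ÷ 18.015 g/mol = 0.077857 mol
mass O = 3.713 − (1.5587 + 0.078480) = 2.0759 g → mol O = 2.0759 ÷ 15.999 = 0.12975 mol
Divide by the smallest (0.077857 mol): C 1.667, H 1.000, O 1.667
Multiplying each by 3 gives whole numbers: C 5.00, H 3.00, O 5.00
Empirical formula: C5H3O5
Empirical-formula mass = 143.07 g/mol; 286 ÷ 143.07 ≈ 2, so the molecular formula is C10H6O10.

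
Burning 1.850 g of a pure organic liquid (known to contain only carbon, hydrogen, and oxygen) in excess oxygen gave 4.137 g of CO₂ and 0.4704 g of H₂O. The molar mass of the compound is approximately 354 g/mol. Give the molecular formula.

mol C = 4.137 g CO₂ ÷ 44.009 g/mol = 0.094003 mol
mol H = 2 × 0.4704 g H₂O ÷ 18.015 g/mol = 0.052223 mol
mass O = 1.850 − (1.1291 + 0.052641) = 0.66828 g → mol O = 0.66828 ÷ 15.999 = 0.041770 mol
Divide by the smallest (0.041770 mol): C 2.250, H 1.250, O 1.000
Multiplying each by 4 gives whole numbers: C 9.00, H 5.00, O 4.00
Empirical formula: C9H5O4
Empirical-formula mass = 177.13 g/mol; 354 ÷ 177.13 ≈ 2, so the molecular formula is C18H10O8.

C18H10O8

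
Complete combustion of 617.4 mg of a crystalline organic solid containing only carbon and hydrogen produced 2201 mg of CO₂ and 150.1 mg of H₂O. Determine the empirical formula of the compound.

mol C = 2.201 g CO₂ ÷ 44.009 g/mol = 0.050012 mol
mol H = 2 × 0.1501 g H₂O ÷ 18.015 g/mol = 0.016664 mol
Divide by the smallest (0.016664 mol): C 3.001, H 1.000

C3H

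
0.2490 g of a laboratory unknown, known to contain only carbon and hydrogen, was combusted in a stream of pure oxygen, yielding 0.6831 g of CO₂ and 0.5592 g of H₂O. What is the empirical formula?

mol C = 0.6831 g CO₂ ÷ 44.009 g/mol = 0.015522 mol
mol H = 2 × 0.5592 g H₂O ÷ 18.015 g/mol = 0.062082 mol
Divide by the smallest (0.015522 mol): C 1.000, H 4.000

CH4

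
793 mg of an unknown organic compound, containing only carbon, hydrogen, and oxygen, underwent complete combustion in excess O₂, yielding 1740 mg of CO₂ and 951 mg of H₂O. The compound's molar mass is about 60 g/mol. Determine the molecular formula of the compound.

mol C = 1.74 g CO₂ ÷ 44.009 g/mol = 0.03954 mol
mol H = 2 × 0.951 g H₂O ÷ 18.015 g/mol = 0.1056 mol
mass O = 0.793 − (0.4749 + 0.1064) = 0.2117 g → mol O = 0.2117 ÷ 15.999 = 0.01323 mol
Divide by the smallest (0.01323 mol): C 2.988, H 7.979, O 1.000
Empirical formula: C3H8O
Empirical-formula mass = 60.10 g/mol; 60 ÷ 60.10 ≈ 1, so the molecular formula is C3H8O.

C3H8O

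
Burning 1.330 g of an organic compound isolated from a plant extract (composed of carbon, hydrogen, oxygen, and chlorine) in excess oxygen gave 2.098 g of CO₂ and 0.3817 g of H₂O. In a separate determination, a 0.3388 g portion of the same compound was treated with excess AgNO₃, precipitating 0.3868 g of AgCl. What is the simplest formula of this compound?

mol C = 2.098 g CO₂ ÷ 44.009 g/mol = 0.047672 mol
mol H = 2 × 0.3817 g H₂O ÷ 18.015 g/mol = 0.042376 mol
From the AgCl data: mol Cl per gram of compound = (0.3868 ÷ 143.318) ÷ 0.3388 = 0.0079660 mol/g, so in the 1.330 g combustion sample mol Cl = 0.010595 mol
mass O = 1.330 − (0.57259 + 0.042715 + 0.37559) = 0.33911 g → mol O = 0.33911 ÷ 15.999 = 0.021196 mol
Divide by the smallest (0.010595 mol): C 4.500, H 4.000, Cl 1.000, O 2.001
Multiplying each by 2 gives whole numbers: C 9.00, H 8.00, Cl 2.00, O 4.00

C9H8Cl2O4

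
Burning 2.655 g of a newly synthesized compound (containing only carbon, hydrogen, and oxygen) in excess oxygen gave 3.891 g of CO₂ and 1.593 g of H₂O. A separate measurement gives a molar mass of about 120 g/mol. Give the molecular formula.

C4H8O4

mol C = 3.891 g CO₂ ÷ 44.009 g/mol = 0.088414 mol
mol H = 2 × 1.593 g H₂O ÷ 18.015 g/mol = 0.17685 mol
mass O = 2.655 − (1.0619 + 0.17827) = 1.4148 g → mol O = 1.4148 ÷ 15.999 = 0.088430 mol
Divide by the smallest (0.088414 mol): C 1.000, H 2.000, O 1.000
Empirical formula: CH2O
Empirical-formula mass = 30.03 g/mol; 120 ÷ 30.03 ≈ 4, so the molecular formula is C4H8O4.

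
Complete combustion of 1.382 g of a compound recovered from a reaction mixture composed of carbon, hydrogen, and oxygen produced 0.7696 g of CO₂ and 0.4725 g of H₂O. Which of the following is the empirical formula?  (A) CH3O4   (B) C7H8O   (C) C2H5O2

mol C = 0.7696 g CO₂ ÷ 44.009 g/mol = 0.017487 mol
mol H = 2 × 0.4725 g H₂O ÷ 18.015 g/mol = 0.052456 mol
mass O = 1.382 − (0.21004 + 0.052876) = 1.1191 g → mol O = 1.1191 ÷ 15.999 = 0.069947 mol
Divide by the smallest (0.017487 mol): C 1.000, H 3.000, O 4.000

(A) CH3O4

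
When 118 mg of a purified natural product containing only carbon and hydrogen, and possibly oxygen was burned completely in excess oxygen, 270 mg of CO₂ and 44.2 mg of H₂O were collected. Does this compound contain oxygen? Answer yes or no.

mol C = 0.270 g CO₂ ÷ 44.009 g/mol = 0.006135 mol
mol H = 2 × 0.0442 g H₂O ÷ 18.015 g/mol = 0.004907 mol
C and H account for only 0.07864 g of the 0.118 g sample; the remaining 0.03936 g must be oxygen.

yes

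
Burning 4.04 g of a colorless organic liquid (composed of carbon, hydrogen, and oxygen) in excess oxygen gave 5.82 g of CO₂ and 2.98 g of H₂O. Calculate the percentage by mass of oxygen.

mol C = 5.82 g CO₂ ÷ 44.009 g/mol = 0.1322 mol
mol H = 2 × 2.98 g H₂O ÷ 18.015 g/mol = 0.3308 mol
mass O = 4.04 − (1.588 + 0.3335) = 2.118 g → mol O = 2.118 ÷ 15.999 = 0.1324 mol
mass % O = 2.118 g ÷ 4.04 g × 100%

52.4%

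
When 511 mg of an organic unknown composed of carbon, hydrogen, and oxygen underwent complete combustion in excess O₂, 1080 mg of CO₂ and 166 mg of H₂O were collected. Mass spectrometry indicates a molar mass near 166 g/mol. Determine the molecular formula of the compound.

mol C = 1.08 g CO₂ ÷ 44.009 g/mol = 0.02454 mol
mol H = 2 × 0.166 g H₂O ÷ 18.015 g/mol = 0.01843 mol
mass O = 0.511 − (0.2948 + 0.01858) = 0.1977 g → mol O = 0.1977 ÷ 15.999 = 0.01236 mol
Divide by the smallest (0.01236 mol): C 1.986, H 1.492, O 1.000
Multiplying each by 2 gives whole numbers: C 3.97, H 2.98, O 2.00
Empirical formula: C4H3O2
Empirical-formula mass = 83.07 g/mol; 166 ÷ 83.07 ≈ 2, so the molecular formula is C8H6O4.

C8H6O4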